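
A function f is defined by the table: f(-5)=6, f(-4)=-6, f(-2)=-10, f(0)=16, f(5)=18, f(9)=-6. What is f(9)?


Reading from the table at x = 9

-6


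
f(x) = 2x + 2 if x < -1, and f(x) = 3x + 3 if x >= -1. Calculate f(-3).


-3 satisfies x < -1
f(-3) = -4

-4


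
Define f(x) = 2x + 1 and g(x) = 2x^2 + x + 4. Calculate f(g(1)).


g(1) = 7
f(7) = 15

15


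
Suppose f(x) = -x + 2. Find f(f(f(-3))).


f(-3) = 5
f(5) = -3
f(-3) = 5

5


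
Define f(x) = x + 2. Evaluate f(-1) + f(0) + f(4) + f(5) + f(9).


27


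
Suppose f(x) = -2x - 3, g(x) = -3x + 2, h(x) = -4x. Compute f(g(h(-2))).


h(-2) = 8
g(8) = -22
f(-22) = 41

41


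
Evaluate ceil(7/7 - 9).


7/7 = 1
1 - 9 = -8
ceil(-8) = -8

-8


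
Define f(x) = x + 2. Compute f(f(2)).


6


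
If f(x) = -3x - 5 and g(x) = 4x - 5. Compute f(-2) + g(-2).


f(-2) = 1
g(-2) = -13
Sum = -12

-12


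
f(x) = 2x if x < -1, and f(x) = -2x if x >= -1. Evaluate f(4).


4 satisfies x >= -1
f(4) = -8

-8


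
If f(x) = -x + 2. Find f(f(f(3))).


f(3) = -1
f(-1) = 3
f(3) = -1

-1


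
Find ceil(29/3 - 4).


29/3 = 9.6667
9.6667 - 4 = 5.6667
ceil(5.6667) = 6

6


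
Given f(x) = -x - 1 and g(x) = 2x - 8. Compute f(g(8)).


g(8) = 8
f(8) = -9

-9


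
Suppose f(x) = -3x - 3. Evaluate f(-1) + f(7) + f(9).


f(-1) = 0
f(7) = -24
f(9) = -30
Sum = -54

-54


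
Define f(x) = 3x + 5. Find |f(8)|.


f(8) = 29
|29| = 29

29


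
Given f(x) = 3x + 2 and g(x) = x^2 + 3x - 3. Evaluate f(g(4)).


g(4) = 25
f(25) = 77

77


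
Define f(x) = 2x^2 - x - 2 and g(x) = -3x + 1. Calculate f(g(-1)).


g(-1) = 4
f(4) = 2*(4)^2 - 1*(4) - 2 = 26

26


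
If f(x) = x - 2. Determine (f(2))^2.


0


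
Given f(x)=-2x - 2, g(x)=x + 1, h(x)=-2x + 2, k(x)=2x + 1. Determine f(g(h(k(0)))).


k(0) = 1
h(1) = 0
g(0) = 1
f(1) = -4

-4


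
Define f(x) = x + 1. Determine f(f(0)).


f(0) = 1
f(1) = 2

2


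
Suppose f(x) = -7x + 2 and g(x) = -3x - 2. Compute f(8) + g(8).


-80


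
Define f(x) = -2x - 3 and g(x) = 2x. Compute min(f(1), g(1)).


f(1) = -5
g(1) = 2
min = -5

-5


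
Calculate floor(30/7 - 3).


30/7 = 4.2857
4.2857 - 3 = 1.2857
floor(1.2857) = 1

1


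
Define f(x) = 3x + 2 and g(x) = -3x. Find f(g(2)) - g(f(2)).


f(g(2)) = -16
g(f(2)) = -24
Difference = 8

8


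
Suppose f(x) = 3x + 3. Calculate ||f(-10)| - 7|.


f(-10) = -27
|-27| = 27
|27 - 7| = 20

20


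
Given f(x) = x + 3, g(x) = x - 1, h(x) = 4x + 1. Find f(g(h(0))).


3


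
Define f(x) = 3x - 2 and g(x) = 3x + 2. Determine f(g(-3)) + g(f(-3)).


f(g(-3)) = -23
g(f(-3)) = -31
Sum = -54

-54


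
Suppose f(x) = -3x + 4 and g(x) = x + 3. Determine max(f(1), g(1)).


f(1) = 1
g(1) = 4
max = 4

4


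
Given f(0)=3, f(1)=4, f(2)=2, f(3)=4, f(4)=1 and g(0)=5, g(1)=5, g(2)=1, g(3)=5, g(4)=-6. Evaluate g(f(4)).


f(4) = 1
g(1) = 5

5


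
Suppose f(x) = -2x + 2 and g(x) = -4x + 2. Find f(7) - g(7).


f(7) = -12
g(7) = -26
Difference = 14

14


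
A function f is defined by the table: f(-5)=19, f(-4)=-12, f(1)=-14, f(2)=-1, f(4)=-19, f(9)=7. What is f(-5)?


Reading from the table at x = -5

19


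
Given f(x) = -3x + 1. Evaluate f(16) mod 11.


f(16) = -47
-47 mod 11 = 8

8


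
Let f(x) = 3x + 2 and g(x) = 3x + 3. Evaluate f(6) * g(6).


f(6) = 20
g(6) = 21
Product = 420

420


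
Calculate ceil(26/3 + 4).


13


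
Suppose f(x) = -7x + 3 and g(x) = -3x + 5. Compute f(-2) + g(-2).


f(-2) = 17
g(-2) = 11
Sum = 28

28


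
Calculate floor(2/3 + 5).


2/3 = 0.6667
0.6667 + 5 = 5.6667
floor(5.6667) = 5

5


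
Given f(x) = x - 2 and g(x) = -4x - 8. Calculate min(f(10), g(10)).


-48


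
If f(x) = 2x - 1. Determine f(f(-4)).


f(-4) = -9
f(-9) = -19

-19


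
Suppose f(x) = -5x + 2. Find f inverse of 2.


Solve -5x + 2 = 2
x = (2 - 2) / (-5) = 0

0


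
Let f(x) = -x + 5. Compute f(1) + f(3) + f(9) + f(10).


f(1) = 4
f(3) = 2
f(9) = -4
f(10) = -5
Sum = -3

-3


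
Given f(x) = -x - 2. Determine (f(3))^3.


-125


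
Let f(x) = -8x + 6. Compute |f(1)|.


f(1) = -2
|-2| = 2

2


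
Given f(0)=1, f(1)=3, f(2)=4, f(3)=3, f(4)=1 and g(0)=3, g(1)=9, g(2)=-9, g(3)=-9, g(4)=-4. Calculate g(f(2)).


f(2) = 4
g(4) = -4

-4


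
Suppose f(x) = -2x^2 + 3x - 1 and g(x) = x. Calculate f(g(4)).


g(4) = 4
f(4) = (-2)*(4)^2 + 3*(4) - 1 = -21

-21


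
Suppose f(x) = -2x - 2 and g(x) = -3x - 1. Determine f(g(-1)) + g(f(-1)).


-7


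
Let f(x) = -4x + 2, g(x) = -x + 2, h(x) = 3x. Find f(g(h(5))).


h(5) = 15
g(15) = -13
f(-13) = 54

54


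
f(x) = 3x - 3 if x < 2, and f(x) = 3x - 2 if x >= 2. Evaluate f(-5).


-5 satisfies x < 2
f(-5) = -18

-18


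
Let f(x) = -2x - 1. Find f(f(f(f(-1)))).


f(-1) = 1
f(1) = -3
f(-3) = 5
f(5) = -11

-11


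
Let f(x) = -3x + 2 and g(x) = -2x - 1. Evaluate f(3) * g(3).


f(3) = -7
g(3) = -7
Product = 49

49


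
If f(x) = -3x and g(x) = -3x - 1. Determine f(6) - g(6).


f(6) = -18
g(6) = -19
Difference = 1

1


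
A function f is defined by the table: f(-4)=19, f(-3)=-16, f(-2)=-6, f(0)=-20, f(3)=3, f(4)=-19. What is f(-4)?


19


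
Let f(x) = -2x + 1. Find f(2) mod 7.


f(2) = -3
-3 mod 7 = 4

4


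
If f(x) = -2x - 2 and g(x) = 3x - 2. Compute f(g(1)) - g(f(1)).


f(g(1)) = -4
g(f(1)) = -14
Difference = 10

10


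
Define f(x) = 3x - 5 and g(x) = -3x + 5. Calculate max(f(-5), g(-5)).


f(-5) = -20
g(-5) = 20
max = 20

20


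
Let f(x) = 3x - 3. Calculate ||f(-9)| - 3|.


f(-9) = -30
|-30| = 30
|30 - 3| = 27

27


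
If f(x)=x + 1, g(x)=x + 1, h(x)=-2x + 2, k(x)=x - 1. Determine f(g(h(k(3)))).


k(3) = 2
h(2) = -2
g(-2) = -1
f(-1) = 0

0


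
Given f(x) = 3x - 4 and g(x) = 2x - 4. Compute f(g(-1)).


g(-1) = -6
f(-6) = -22

-22


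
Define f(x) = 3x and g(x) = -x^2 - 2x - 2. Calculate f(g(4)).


g(4) = -26
f(-26) = -78

-78


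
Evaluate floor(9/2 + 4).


8


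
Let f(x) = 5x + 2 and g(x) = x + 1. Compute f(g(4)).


g(4) = 5
f(5) = 27

27


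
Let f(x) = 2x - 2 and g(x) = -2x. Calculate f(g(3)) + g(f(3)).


-22


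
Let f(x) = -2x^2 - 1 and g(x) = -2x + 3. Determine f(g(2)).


g(2) = -1
f(-1) = (-2)*(-1)^2 - 1 = -3

-3


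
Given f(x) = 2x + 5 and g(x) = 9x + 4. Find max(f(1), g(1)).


f(1) = 7
g(1) = 13
max = 13

13


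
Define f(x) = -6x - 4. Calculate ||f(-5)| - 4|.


f(-5) = 26
|26| = 26
|26 - 4| = 22

22


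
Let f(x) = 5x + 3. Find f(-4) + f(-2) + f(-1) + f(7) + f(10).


f(-4) = -17
f(-2) = -7
f(-1) = -2
f(7) = 38
f(10) = 53
Sum = 65

65


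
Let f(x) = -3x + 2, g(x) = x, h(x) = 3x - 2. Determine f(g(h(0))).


h(0) = -2
g(-2) = -2
f(-2) = 8

8


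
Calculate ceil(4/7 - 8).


4/7 = 0.5714
0.5714 - 8 = -7.4286
ceil(-7.4286) = -7

-7


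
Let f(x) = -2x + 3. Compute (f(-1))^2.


f(-1) = 5
(5)^2 = 25

25


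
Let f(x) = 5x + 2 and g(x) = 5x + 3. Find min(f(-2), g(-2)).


f(-2) = -8
g(-2) = -7
min = -8

-8


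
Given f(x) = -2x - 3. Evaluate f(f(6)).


27


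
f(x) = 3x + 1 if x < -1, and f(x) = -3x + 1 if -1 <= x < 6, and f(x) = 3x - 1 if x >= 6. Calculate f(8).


8 satisfies x >= 6
f(8) = 23

23


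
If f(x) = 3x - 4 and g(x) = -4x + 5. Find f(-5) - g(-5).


f(-5) = -19
g(-5) = 25
Difference = -44

-44


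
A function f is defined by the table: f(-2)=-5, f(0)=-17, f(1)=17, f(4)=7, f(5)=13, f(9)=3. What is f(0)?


Reading from the table at x = 0

-17


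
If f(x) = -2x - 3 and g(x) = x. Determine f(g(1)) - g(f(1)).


0


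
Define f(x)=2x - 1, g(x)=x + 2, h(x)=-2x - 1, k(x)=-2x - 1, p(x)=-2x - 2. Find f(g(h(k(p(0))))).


p(0) = -2
k(-2) = 3
h(3) = -7
g(-7) = -5
f(-5) = -11

-11


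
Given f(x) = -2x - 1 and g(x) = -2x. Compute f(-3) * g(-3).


f(-3) = 5
g(-3) = 6
Product = 30

30


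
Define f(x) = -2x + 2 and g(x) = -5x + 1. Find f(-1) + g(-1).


10


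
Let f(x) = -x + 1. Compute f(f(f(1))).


f(1) = 0
f(0) = 1
f(1) = 0

0


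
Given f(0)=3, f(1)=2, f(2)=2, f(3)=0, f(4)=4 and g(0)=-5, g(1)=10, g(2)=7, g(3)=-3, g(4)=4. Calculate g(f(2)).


f(2) = 2
g(2) = 7

7


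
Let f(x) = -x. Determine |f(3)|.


f(3) = -3
|-3| = 3

3


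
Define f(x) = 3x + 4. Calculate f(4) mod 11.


5


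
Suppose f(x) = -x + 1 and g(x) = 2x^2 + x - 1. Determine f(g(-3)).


g(-3) = 14
f(14) = -13

-13


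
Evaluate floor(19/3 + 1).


19/3 = 6.3333
6.3333 + 1 = 7.3333
floor(7.3333) = 7

7


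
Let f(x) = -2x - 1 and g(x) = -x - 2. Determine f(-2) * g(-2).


f(-2) = 3
g(-2) = 0
Product = 0

0


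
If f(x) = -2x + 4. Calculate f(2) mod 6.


0


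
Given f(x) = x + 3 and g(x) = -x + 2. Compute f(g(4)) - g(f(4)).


f(g(4)) = 1
g(f(4)) = -5
Difference = 6

6


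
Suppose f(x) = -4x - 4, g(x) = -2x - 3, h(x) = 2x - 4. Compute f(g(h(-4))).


h(-4) = -12
g(-12) = 21
f(21) = -88

-88


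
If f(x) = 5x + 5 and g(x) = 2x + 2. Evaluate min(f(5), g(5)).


f(5) = 30
g(5) = 12
min = 12

12


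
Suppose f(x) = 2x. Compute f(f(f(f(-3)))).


f(-3) = -6
f(-6) = -12
f(-12) = -24
f(-24) = -48

-48


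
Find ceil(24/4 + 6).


24/4 = 6
6 + 6 = 12
ceil(12) = 12

12


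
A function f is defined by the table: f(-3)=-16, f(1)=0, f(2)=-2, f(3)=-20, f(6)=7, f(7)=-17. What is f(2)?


Reading from the table at x = 2

-2


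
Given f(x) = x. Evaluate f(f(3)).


f(3) = 3
f(3) = 3

3


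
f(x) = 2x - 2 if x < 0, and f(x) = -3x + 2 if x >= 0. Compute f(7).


7 satisfies x >= 0
f(7) = -19

-19


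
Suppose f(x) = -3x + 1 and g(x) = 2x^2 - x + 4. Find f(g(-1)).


g(-1) = 7
f(7) = -20

-20


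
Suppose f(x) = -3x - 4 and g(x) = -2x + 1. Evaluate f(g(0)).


g(0) = 1
f(1) = -7

-7


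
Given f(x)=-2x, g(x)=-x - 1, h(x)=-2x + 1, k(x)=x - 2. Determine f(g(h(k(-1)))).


16


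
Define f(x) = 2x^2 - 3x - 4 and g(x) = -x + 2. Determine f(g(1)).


g(1) = 1
f(1) = 2*(1)^2 - 3*(1) - 4 = -5

-5


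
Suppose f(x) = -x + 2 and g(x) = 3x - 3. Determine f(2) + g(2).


f(2) = 0
g(2) = 3
Sum = 3

3


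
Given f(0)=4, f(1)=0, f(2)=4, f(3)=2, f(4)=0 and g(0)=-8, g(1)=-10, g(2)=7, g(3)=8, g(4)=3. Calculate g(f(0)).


f(0) = 4
g(4) = 3

3


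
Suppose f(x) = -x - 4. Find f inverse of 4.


Solve -x - 4 = 4
x = (4 + 4) / (-1) = -8

-8


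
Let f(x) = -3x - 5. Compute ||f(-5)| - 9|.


f(-5) = 10
|10| = 10
|10 - 9| = 1

1


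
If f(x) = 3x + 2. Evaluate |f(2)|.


f(2) = 8
|8| = 8

8


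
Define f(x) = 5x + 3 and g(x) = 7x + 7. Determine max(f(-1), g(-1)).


f(-1) = -2
g(-1) = 0
max = 0

0


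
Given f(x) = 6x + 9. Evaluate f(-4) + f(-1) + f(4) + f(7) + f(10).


f(-4) = -15
f(-1) = 3
f(4) = 33
f(7) = 51
f(10) = 69
Sum = 141

141


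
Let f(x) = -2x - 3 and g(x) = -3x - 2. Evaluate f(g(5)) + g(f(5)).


f(g(5)) = 31
g(f(5)) = 37
Sum = 68

68


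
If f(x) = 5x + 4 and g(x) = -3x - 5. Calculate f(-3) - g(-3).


f(-3) = -11
g(-3) = 4
Difference = -15

-15


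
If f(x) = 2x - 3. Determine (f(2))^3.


f(2) = 1
(1)^3 = 1

1


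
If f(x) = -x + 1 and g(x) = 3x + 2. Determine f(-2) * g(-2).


f(-2) = 3
g(-2) = -4
Product = -12

-12


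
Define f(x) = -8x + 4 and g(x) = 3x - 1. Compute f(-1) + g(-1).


f(-1) = 12
g(-1) = -4
Sum = 8

8


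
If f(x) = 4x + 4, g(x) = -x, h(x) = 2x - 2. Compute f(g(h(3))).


h(3) = 4
g(4) = -4
f(-4) = -12

-12


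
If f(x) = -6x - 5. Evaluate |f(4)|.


f(4) = -29
|-29| = 29

29


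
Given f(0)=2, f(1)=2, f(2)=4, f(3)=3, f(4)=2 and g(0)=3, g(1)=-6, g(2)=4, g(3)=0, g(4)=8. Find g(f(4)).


4


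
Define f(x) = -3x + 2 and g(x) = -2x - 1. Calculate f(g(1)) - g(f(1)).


f(g(1)) = 11
g(f(1)) = 1
Difference = 10

10


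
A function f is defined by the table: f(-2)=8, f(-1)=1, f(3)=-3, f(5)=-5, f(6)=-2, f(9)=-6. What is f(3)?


Reading from the table at x = 3

-3


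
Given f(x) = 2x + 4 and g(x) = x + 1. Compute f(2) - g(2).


5


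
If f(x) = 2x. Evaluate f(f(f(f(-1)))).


-16


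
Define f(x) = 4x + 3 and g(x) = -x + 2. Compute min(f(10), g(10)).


f(10) = 43
g(10) = -8
min = -8

-8


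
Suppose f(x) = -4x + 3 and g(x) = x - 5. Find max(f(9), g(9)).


f(9) = -33
g(9) = 4
max = 4

4


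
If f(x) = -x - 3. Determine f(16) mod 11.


f(16) = -19
-19 mod 11 = 3

3


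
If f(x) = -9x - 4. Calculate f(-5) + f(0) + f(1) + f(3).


-7


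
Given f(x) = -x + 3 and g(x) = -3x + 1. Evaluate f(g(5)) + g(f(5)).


f(g(5)) = 17
g(f(5)) = 7
Sum = 24

24


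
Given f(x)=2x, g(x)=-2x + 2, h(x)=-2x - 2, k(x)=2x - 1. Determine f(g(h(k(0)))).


k(0) = -1
h(-1) = 0
g(0) = 2
f(2) = 4

4


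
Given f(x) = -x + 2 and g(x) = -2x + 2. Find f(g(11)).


22


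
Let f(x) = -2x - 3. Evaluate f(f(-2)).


f(-2) = 1
f(1) = -5

-5


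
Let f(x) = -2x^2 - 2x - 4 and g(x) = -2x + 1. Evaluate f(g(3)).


g(3) = -5
f(-5) = (-2)*(-5)^2 - 2*(-5) - 4 = -44

-44


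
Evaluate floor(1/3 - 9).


1/3 = 0.3333
0.3333 - 9 = -8.6667
floor(-8.6667) = -9

-9


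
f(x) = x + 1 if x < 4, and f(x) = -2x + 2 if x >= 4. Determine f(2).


2 satisfies x < 4
f(2) = 3

3


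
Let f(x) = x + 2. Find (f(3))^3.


f(3) = 5
(5)^3 = 125

125


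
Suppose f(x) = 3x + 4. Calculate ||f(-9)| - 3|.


f(-9) = -23
|-23| = 23
|23 - 3| = 20

20


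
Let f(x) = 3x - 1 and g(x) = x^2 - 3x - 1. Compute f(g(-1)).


g(-1) = 3
f(3) = 8

8


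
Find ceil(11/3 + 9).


11/3 = 3.6667
3.6667 + 9 = 12.6667
ceil(12.6667) = 13

13


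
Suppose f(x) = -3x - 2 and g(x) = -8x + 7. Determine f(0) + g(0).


5


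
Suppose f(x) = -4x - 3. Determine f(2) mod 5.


4


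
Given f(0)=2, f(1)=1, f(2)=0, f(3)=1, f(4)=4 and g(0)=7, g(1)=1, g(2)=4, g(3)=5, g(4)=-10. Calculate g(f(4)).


f(4) = 4
g(4) = -10

-10


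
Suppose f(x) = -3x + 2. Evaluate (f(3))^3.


f(3) = -7
(-7)^3 = -343

-343


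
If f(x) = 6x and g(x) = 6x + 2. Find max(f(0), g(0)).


2


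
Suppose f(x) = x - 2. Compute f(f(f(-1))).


f(-1) = -3
f(-3) = -5
f(-5) = -7

-7


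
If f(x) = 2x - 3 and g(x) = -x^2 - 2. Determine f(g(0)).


g(0) = -2
f(-2) = -7

-7


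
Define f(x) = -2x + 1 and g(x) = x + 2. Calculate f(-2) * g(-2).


f(-2) = 5
g(-2) = 0
Product = 0

0


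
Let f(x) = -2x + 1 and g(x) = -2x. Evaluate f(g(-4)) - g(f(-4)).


f(g(-4)) = -15
g(f(-4)) = -18
Difference = 3

3


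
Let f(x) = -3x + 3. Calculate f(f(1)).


f(1) = 0
f(0) = 3

3


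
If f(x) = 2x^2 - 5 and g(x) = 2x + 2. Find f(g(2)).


g(2) = 6
f(6) = 2*(6)^2 - 5 = 67

67


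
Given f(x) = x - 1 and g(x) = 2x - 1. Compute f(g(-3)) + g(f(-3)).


f(g(-3)) = -8
g(f(-3)) = -9
Sum = -17

-17


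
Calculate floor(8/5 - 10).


8/5 = 1.6
1.6 - 10 = -8.4
floor(-8.4) = -9

-9


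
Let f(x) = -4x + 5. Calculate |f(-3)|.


17


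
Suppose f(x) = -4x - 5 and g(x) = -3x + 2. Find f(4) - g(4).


f(4) = -21
g(4) = -10
Difference = -11

-11


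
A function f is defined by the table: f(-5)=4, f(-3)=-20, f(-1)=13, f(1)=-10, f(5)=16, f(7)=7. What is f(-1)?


13


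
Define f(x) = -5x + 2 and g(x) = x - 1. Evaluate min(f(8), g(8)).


-38


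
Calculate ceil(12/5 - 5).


12/5 = 2.4
2.4 - 5 = -2.6
ceil(-2.6) = -2

-2


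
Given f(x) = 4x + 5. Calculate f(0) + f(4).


f(0) = 5
f(4) = 21
Sum = 26

26


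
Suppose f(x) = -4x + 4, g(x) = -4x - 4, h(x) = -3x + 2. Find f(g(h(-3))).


196


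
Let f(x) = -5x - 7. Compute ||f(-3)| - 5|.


f(-3) = 8
|8| = 8
|8 - 5| = 3

3


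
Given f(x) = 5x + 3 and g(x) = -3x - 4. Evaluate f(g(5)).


g(5) = -19
f(-19) = -92

-92


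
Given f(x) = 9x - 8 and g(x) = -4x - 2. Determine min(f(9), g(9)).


f(9) = 73
g(9) = -38
min = -38

-38


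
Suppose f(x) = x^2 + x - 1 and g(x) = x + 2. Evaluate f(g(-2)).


g(-2) = 0
f(0) = 1*(0)^2 + 1*(0) - 1 = -1

-1


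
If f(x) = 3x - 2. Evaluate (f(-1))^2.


25


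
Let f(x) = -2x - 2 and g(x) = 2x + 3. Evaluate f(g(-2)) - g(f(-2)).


f(g(-2)) = 0
g(f(-2)) = 7
Difference = -7

-7


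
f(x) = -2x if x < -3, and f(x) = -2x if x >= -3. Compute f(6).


6 satisfies x >= -3
f(6) = -12

-12


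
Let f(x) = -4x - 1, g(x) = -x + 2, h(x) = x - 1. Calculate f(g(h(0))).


-13


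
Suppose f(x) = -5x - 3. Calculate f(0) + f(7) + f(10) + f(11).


f(0) = -3
f(7) = -38
f(10) = -53
f(11) = -58
Sum = -152

-152


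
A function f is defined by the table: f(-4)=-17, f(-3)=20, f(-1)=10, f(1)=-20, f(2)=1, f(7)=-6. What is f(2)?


Reading from the table at x = 2

1


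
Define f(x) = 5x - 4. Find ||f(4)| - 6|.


f(4) = 16
|16| = 16
|16 - 6| = 10

10


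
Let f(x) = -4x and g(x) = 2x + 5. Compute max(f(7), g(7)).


f(7) = -28
g(7) = 19
max = 19

19


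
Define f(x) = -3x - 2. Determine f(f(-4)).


f(-4) = 10
f(10) = -32

-32


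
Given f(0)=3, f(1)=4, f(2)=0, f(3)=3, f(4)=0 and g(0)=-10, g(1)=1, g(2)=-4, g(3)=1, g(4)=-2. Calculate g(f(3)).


f(3) = 3
g(3) = 1

1


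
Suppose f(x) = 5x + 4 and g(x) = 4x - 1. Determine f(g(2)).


g(2) = 7
f(7) = 39

39


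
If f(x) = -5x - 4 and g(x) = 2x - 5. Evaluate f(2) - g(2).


-13


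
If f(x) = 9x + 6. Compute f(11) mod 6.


3


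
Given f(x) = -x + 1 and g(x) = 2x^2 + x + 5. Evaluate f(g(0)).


g(0) = 5
f(5) = -4

-4


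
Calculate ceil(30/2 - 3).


30/2 = 15
15 - 3 = 12
ceil(12) = 12

12


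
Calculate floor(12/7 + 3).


12/7 = 1.7143
1.7143 + 3 = 4.7143
floor(4.7143) = 4

4


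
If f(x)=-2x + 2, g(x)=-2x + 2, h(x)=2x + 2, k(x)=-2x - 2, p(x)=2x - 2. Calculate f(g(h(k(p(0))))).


22


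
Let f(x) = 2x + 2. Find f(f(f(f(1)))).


f(1) = 4
f(4) = 10
f(10) = 22
f(22) = 46

46


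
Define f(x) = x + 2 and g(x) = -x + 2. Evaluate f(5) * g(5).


f(5) = 7
g(5) = -3
Product = -21

-21


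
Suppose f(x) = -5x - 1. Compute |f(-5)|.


f(-5) = 24
|24| = 24

24


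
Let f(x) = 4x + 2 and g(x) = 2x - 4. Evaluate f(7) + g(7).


f(7) = 30
g(7) = 10
Sum = 40

40


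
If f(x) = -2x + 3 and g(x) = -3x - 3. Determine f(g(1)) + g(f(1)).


f(g(1)) = 15
g(f(1)) = -6
Sum = 9

9


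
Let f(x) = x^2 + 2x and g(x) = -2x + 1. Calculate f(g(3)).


g(3) = -5
f(-5) = 1*(-5)^2 + 2*(-5) = 15

15


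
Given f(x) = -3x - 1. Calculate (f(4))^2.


f(4) = -13
(-13)^2 = 169

169


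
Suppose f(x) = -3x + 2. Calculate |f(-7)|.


f(-7) = 23
|23| = 23

23


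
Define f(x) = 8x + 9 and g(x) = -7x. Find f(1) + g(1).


10


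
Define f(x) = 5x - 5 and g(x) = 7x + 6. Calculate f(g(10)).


g(10) = 76
f(76) = 375

375


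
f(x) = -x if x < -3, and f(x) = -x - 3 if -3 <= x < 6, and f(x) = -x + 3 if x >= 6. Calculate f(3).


3 satisfies -3 <= x < 6
f(3) = -6

-6


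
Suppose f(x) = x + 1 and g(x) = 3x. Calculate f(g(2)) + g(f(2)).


f(g(2)) = 7
g(f(2)) = 9
Sum = 16

16


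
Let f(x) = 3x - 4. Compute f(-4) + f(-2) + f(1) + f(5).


-16


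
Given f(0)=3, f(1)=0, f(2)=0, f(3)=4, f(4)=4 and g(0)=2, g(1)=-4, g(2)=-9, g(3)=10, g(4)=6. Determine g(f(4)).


f(4) = 4
g(4) = 6

6


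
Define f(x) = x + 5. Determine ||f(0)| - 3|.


f(0) = 5
|5| = 5
|5 - 3| = 2

2


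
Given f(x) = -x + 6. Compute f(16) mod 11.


f(16) = -10
-10 mod 11 = 1

1


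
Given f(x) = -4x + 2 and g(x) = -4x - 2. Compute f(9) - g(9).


4


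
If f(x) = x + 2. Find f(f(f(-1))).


5


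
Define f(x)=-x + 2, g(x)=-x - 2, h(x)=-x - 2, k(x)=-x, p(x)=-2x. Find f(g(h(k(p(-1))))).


p(-1) = 2
k(2) = -2
h(-2) = 0
g(0) = -2
f(-2) = 4

4


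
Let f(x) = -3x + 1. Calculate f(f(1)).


f(1) = -2
f(-2) = 7

7


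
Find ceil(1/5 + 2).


3


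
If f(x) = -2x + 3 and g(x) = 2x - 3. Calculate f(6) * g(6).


f(6) = -9
g(6) = 9
Product = -81

-81


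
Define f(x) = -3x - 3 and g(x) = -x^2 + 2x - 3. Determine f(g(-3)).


g(-3) = -18
f(-18) = 51

51


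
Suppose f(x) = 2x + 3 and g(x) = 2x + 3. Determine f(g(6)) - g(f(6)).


f(g(6)) = 33
g(f(6)) = 33
Difference = 0

0


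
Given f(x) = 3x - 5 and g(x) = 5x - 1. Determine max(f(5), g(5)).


f(5) = 10
g(5) = 24
max = 24

24


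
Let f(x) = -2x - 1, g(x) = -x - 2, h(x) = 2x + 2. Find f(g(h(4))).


h(4) = 10
g(10) = -12
f(-12) = 23

23


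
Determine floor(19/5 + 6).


19/5 = 3.8
3.8 + 6 = 9.8
floor(9.8) = 9

9


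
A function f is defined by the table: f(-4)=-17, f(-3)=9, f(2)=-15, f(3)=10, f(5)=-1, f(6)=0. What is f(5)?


Reading from the table at x = 5

-1


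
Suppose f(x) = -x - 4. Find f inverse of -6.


2


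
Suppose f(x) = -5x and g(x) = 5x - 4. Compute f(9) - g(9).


f(9) = -45
g(9) = 41
Difference = -86

-86


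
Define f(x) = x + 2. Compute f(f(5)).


f(5) = 7
f(7) = 9

9


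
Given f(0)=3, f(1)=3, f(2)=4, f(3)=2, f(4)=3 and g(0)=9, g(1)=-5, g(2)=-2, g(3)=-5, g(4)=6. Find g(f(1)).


f(1) = 3
g(3) = -5

-5


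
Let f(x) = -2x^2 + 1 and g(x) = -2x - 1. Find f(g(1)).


g(1) = -3
f(-3) = (-2)*(-3)^2 + 1 = -17

-17


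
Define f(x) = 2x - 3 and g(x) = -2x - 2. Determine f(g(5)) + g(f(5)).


-43


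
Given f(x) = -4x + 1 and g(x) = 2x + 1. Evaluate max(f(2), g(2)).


f(2) = -7
g(2) = 5
max = 5

5


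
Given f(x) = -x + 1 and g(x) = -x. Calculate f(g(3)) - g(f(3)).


f(g(3)) = 4
g(f(3)) = 2
Difference = 2

2


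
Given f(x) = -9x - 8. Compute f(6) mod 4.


f(6) = -62
-62 mod 4 = 2

2


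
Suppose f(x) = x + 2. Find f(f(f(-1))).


f(-1) = 1
f(1) = 3
f(3) = 5

5


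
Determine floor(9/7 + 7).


8


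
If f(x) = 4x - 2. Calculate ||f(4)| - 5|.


f(4) = 14
|14| = 14
|14 - 5| = 9

9


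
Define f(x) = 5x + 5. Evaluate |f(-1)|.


f(-1) = 0
|0| = 0

0


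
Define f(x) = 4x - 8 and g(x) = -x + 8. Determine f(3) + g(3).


f(3) = 4
g(3) = 5
Sum = 9

9


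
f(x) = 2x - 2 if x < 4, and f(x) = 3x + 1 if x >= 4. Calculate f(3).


3 satisfies x < 4
f(3) = 4

4


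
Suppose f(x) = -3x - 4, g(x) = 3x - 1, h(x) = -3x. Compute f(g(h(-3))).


h(-3) = 9
g(9) = 26
f(26) = -82

-82


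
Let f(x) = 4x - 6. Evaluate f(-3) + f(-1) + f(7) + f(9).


f(-3) = -18
f(-1) = -10
f(7) = 22
f(9) = 30
Sum = 24

24


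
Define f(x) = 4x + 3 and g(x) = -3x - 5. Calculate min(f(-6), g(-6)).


f(-6) = -21
g(-6) = 13
min = -21

-21


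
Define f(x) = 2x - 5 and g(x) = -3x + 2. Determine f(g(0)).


g(0) = 2
f(2) = -1

-1


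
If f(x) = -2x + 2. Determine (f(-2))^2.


36


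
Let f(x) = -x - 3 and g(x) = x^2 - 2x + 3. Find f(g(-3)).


g(-3) = 18
f(18) = -21

-21


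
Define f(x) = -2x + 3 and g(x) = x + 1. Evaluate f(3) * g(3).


f(3) = -3
g(3) = 4
Product = -12

-12


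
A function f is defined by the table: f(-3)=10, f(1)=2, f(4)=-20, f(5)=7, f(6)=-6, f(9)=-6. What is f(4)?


-20


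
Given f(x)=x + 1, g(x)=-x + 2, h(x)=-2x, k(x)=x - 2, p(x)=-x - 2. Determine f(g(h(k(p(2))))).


p(2) = -4
k(-4) = -6
h(-6) = 12
g(12) = -10
f(-10) = -9

-9


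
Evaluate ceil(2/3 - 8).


2/3 = 0.6667
0.6667 - 8 = -7.3333
ceil(-7.3333) = -7

-7


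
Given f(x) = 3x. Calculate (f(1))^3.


f(1) = 3
(3)^3 = 27

27


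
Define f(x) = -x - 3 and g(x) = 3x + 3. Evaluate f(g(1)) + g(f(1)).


-18


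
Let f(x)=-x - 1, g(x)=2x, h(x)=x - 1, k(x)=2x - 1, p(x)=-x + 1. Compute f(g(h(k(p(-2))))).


p(-2) = 3
k(3) = 5
h(5) = 4
g(4) = 8
f(8) = -9

-9


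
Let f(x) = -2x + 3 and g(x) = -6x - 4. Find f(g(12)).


g(12) = -76
f(-76) = 155

155


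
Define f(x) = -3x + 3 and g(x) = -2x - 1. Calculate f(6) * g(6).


f(6) = -15
g(6) = -13
Product = 195

195


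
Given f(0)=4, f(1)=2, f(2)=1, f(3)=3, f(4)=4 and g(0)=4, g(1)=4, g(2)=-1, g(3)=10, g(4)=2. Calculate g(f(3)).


f(3) = 3
g(3) = 10

10


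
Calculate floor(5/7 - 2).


5/7 = 0.7143
0.7143 - 2 = -1.2857
floor(-1.2857) = -2

-2


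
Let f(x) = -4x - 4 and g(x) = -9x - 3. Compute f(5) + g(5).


f(5) = -24
g(5) = -48
Sum = -72

-72


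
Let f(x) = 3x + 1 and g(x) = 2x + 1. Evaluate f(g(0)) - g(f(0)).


1


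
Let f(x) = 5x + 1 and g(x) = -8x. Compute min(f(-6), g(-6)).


-29


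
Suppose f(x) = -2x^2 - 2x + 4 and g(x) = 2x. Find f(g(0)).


g(0) = 0
f(0) = (-2)*(0)^2 - 2*(0) + 4 = 4

4


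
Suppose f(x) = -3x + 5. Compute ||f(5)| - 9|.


f(5) = -10
|-10| = 10
|10 - 9| = 1

1


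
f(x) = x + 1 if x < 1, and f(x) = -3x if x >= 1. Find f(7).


7 satisfies x >= 1
f(7) = -21

-21


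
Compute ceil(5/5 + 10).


5/5 = 1
1 + 10 = 11
ceil(11) = 11

11


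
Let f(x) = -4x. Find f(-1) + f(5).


f(-1) = 4
f(5) = -20
Sum = -16

-16


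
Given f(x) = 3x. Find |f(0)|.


f(0) = 0
|0| = 0

0


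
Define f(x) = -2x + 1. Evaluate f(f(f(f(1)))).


f(1) = -1
f(-1) = 3
f(3) = -5
f(-5) = 11

11


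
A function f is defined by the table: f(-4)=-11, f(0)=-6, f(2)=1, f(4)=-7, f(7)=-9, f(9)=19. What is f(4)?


-7


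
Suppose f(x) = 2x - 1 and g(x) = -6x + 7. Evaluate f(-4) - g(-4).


f(-4) = -9
g(-4) = 31
Difference = -40

-40


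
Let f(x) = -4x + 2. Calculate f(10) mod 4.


f(10) = -38
-38 mod 4 = 2

2


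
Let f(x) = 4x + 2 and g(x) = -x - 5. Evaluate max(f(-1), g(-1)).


f(-1) = -2
g(-1) = -4
max = -2

-2


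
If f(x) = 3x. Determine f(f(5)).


f(5) = 15
f(15) = 45

45


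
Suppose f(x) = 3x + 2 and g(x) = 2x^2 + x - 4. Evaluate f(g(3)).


53


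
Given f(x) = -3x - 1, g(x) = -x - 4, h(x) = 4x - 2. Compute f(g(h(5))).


h(5) = 18
g(18) = -22
f(-22) = 65

65


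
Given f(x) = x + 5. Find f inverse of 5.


Solve x + 5 = 5
x = (5 - 5) / 1 = 0

0


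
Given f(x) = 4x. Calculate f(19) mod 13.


f(19) = 76
76 mod 13 = 11

11


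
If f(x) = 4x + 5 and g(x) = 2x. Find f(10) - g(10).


f(10) = 45
g(10) = 20
Difference = 25

25


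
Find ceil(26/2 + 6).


26/2 = 13
13 + 6 = 19
ceil(19) = 19

19


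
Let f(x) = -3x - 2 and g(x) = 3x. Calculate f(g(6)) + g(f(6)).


-116


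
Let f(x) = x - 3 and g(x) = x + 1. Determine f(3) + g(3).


f(3) = 0
g(3) = 4
Sum = 4

4


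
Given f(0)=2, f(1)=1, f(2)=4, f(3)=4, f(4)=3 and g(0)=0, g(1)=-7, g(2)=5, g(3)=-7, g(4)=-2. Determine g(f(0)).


f(0) = 2
g(2) = 5

5


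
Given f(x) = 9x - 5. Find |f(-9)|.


f(-9) = -86
|-86| = 86

86


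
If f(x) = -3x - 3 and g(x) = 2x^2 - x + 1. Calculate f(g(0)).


g(0) = 1
f(1) = -6

-6


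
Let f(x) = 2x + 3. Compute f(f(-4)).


f(-4) = -5
f(-5) = -7

-7


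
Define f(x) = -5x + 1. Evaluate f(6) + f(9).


-73


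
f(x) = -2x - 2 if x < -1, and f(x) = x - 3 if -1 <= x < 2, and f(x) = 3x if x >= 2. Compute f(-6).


-6 satisfies x < -1
f(-6) = 10

10


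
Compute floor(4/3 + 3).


4


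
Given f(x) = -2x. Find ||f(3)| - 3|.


f(3) = -6
|-6| = 6
|6 - 3| = 3

3


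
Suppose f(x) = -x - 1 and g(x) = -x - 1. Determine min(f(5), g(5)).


-6


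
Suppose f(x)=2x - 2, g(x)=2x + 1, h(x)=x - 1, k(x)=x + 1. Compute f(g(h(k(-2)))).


k(-2) = -1
h(-1) = -2
g(-2) = -3
f(-3) = -8

-8


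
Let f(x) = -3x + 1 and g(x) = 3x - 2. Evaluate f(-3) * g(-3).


f(-3) = 10
g(-3) = -11
Product = -110

-110


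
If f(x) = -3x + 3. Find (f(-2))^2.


f(-2) = 9
(9)^2 = 81

81


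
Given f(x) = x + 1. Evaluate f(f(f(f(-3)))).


f(-3) = -2
f(-2) = -1
f(-1) = 0
f(0) = 1

1


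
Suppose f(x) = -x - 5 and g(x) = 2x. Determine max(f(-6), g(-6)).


f(-6) = 1
g(-6) = -12
max = 1

1


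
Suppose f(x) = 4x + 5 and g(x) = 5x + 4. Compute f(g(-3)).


g(-3) = -11
f(-11) = -39

-39


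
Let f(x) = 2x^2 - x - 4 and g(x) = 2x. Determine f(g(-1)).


g(-1) = -2
f(-2) = 2*(-2)^2 - 1*(-2) - 4 = 6

6


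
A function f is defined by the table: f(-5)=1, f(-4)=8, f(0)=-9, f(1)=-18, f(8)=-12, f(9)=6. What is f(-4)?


Reading from the table at x = -4

8


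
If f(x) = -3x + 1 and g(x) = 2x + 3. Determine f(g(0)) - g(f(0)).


f(g(0)) = -8
g(f(0)) = 5
Difference = -13

-13


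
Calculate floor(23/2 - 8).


23/2 = 11.5
11.5 - 8 = 3.5
floor(3.5) = 3

3


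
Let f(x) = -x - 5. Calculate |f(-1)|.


f(-1) = -4
|-4| = 4

4


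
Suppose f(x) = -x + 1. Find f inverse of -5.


Solve -x + 1 = -5
x = (-5 - 1) / (-1) = 6

6


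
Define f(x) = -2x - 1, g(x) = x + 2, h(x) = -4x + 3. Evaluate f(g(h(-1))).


h(-1) = 7
g(7) = 9
f(9) = -19

-19


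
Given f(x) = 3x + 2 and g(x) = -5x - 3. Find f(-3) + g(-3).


f(-3) = -7
g(-3) = 12
Sum = 5

5


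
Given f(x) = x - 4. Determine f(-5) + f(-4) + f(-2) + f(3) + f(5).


-23


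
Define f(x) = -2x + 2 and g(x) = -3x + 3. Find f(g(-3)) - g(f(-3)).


f(g(-3)) = -22
g(f(-3)) = -21
Difference = -1

-1


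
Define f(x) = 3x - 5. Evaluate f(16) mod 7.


f(16) = 43
43 mod 7 = 1

1


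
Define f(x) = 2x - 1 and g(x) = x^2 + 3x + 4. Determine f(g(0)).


7


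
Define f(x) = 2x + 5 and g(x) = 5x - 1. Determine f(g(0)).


3


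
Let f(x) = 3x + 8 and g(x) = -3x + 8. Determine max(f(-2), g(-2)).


f(-2) = 2
g(-2) = 14
max = 14

14


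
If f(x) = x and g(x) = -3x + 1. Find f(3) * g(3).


f(3) = 3
g(3) = -8
Product = -24

-24


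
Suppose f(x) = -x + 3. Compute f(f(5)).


f(5) = -2
f(-2) = 5

5


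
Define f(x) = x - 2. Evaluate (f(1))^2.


f(1) = -1
(-1)^2 = 1

1


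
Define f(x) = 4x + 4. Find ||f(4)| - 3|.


f(4) = 20
|20| = 20
|20 - 3| = 17

17


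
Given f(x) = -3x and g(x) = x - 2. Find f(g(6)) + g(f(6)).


f(g(6)) = -12
g(f(6)) = -20
Sum = -32

-32


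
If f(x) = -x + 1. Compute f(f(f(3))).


f(3) = -2
f(-2) = 3
f(3) = -2

-2


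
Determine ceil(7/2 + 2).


7/2 = 3.5
3.5 + 2 = 5.5
ceil(5.5) = 6

6


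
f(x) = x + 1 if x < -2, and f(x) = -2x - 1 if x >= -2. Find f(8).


-17


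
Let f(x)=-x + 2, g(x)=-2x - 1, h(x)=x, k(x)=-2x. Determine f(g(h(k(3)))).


k(3) = -6
h(-6) = -6
g(-6) = 11
f(11) = -9

-9


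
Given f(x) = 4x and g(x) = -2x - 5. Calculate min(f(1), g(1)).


-7


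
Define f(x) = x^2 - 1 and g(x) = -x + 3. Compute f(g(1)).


g(1) = 2
f(2) = 1*(2)^2 - 1 = 3

3


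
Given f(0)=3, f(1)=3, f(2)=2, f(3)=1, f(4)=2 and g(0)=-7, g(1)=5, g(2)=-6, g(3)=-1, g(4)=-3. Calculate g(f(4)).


-6


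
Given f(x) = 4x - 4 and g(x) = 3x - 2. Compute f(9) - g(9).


7


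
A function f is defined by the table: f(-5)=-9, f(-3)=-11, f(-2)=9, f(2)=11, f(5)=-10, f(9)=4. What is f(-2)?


Reading from the table at x = -2

9


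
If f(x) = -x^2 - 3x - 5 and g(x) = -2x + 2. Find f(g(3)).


g(3) = -4
f(-4) = (-1)*(-4)^2 - 3*(-4) - 5 = -9

-9


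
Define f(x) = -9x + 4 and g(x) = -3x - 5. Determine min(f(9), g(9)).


f(9) = -77
g(9) = -32
min = -77

-77


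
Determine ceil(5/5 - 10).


5/5 = 1
1 - 10 = -9
ceil(-9) = -9

-9


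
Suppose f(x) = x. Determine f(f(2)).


2


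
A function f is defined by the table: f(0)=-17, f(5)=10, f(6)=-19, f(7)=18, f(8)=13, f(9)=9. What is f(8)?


Reading from the table at x = 8

13


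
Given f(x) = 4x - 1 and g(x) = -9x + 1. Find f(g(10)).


-357


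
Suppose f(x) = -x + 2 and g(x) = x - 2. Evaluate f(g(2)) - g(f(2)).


4


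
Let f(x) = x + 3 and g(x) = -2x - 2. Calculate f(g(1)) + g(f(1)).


f(g(1)) = -1
g(f(1)) = -10
Sum = -11

-11


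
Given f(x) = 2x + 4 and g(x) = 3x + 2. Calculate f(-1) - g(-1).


f(-1) = 2
g(-1) = -1
Difference = 3

3


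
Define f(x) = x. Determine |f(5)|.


f(5) = 5
|5| = 5

5


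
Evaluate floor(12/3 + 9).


12/3 = 4
4 + 9 = 13
floor(13) = 13

13


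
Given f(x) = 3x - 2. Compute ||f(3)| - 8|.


f(3) = 7
|7| = 7
|7 - 8| = 1

1


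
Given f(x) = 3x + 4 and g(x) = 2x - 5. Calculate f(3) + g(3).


f(3) = 13
g(3) = 1
Sum = 14

14


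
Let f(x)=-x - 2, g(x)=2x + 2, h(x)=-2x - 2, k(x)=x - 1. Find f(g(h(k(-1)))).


k(-1) = -2
h(-2) = 2
g(2) = 6
f(6) = -8

-8


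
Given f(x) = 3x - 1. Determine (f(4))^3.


f(4) = 11
(11)^3 = 1331

1331


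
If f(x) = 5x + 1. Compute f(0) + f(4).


f(0) = 1
f(4) = 21
Sum = 22

22


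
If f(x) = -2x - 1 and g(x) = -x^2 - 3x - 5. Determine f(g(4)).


g(4) = -33
f(-33) = 65

65


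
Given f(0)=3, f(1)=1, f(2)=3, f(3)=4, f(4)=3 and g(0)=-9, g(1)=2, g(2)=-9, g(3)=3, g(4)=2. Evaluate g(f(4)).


f(4) = 3
g(3) = 3

3


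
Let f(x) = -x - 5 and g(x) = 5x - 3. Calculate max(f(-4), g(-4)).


f(-4) = -1
g(-4) = -23
max = -1

-1


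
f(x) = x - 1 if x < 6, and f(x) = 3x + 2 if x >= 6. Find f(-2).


-2 satisfies x < 6
f(-2) = -3

-3


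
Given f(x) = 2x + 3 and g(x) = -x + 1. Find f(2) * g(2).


f(2) = 7
g(2) = -1
Product = -7

-7


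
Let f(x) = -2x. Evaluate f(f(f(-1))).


f(-1) = 2
f(2) = -4
f(-4) = 8

8


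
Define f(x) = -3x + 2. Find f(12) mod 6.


f(12) = -34
-34 mod 6 = 2

2


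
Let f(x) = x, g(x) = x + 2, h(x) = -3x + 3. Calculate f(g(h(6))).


h(6) = -15
g(-15) = -13
f(-13) = -13

-13


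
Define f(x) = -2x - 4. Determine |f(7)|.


f(7) = -18
|-18| = 18

18


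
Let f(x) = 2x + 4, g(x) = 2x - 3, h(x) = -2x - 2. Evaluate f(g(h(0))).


-10


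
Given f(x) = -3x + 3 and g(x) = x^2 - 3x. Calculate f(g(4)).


g(4) = 4
f(4) = -9

-9


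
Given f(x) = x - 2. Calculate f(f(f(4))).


f(4) = 2
f(2) = 0
f(0) = -2

-2


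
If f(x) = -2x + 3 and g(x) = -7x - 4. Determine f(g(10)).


g(10) = -74
f(-74) = 151

151


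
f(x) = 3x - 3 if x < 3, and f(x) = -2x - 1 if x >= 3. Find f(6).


6 satisfies x >= 3
f(6) = -13

-13


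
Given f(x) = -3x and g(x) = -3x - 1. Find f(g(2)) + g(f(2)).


f(g(2)) = 21
g(f(2)) = 17
Sum = 38

38


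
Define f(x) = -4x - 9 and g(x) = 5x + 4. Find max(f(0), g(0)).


f(0) = -9
g(0) = 4
max = 4

4


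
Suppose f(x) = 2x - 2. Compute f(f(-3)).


f(-3) = -8
f(-8) = -18

-18


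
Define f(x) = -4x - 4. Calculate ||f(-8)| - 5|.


f(-8) = 28
|28| = 28
|28 - 5| = 23

23


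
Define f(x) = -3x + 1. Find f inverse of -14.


Solve -3x + 1 = -14
x = (-14 - 1) / (-3) = 5

5


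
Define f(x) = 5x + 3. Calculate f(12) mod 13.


f(12) = 63
63 mod 13 = 11

11


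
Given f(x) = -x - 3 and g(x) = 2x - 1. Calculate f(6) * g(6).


-99


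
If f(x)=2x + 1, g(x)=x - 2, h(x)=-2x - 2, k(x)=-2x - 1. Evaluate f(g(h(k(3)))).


k(3) = -7
h(-7) = 12
g(12) = 10
f(10) = 21

21


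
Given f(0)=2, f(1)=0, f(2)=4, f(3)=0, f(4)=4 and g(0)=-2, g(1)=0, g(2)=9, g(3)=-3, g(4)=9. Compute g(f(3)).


f(3) = 0
g(0) = -2

-2


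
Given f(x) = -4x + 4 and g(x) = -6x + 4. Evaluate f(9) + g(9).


f(9) = -32
g(9) = -50
Sum = -82

-82


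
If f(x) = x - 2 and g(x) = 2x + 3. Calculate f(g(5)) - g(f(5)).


f(g(5)) = 11
g(f(5)) = 9
Difference = 2

2


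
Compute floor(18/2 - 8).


18/2 = 9
9 - 8 = 1
floor(1) = 1

1


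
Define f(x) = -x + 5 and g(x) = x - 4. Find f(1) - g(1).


f(1) = 4
g(1) = -3
Difference = 7

7


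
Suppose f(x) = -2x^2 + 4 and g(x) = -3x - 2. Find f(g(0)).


g(0) = -2
f(-2) = (-2)*(-2)^2 + 4 = -4

-4


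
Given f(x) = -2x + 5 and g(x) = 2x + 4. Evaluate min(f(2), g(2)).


f(2) = 1
g(2) = 8
min = 1

1


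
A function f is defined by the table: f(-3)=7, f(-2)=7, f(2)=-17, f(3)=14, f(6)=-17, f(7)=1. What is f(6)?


Reading from the table at x = 6

-17


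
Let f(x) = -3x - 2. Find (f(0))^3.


f(0) = -2
(-2)^3 = -8

-8


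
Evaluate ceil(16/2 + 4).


12


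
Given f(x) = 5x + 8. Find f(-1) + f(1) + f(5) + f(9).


f(-1) = 3
f(1) = 13
f(5) = 33
f(9) = 53
Sum = 102

102


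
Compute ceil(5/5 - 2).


5/5 = 1
1 - 2 = -1
ceil(-1) = -1

-1


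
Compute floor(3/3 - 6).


3/3 = 1
1 - 6 = -5
floor(-5) = -5

-5


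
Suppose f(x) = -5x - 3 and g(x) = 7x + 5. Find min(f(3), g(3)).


f(3) = -18
g(3) = 26
min = -18

-18


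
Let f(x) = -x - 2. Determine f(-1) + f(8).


f(-1) = -1
f(8) = -10
Sum = -11

-11


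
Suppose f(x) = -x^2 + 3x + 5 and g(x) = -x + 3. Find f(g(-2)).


g(-2) = 5
f(5) = (-1)*(5)^2 + 3*(5) + 5 = -5

-5


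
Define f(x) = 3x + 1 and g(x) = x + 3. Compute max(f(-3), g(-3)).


f(-3) = -8
g(-3) = 0
max = 0

0


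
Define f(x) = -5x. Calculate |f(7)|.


f(7) = -35
|-35| = 35

35


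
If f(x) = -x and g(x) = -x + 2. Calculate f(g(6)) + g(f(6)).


f(g(6)) = 4
g(f(6)) = 8
Sum = 12

12


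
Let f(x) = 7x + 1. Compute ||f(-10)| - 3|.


f(-10) = -69
|-69| = 69
|69 - 3| = 66

66


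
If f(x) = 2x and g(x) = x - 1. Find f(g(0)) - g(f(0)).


f(g(0)) = -2
g(f(0)) = -1
Difference = -1

-1


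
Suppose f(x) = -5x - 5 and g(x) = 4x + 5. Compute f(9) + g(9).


f(9) = -50
g(9) = 41
Sum = -9

-9


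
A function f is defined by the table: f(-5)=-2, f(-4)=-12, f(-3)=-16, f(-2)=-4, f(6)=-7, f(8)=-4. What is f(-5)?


Reading from the table at x = -5

-2


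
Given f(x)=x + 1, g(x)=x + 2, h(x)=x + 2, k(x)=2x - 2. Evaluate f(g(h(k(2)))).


k(2) = 2
h(2) = 4
g(4) = 6
f(6) = 7

7


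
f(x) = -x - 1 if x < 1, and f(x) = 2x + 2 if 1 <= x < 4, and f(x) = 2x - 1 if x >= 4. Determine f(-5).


4


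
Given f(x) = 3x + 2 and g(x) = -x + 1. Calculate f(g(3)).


g(3) = -2
f(-2) = -4

-4


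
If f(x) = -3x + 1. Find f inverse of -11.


Solve -3x + 1 = -11
x = (-11 - 1) / (-3) = 4

4


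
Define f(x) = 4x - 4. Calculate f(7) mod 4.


0


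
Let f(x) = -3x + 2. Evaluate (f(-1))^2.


f(-1) = 5
(5)^2 = 25

25


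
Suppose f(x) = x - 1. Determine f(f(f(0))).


f(0) = -1
f(-1) = -2
f(-2) = -3

-3


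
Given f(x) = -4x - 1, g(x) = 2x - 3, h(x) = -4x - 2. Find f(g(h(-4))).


h(-4) = 14
g(14) = 25
f(25) = -101

-101


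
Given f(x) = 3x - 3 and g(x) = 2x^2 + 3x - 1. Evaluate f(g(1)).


g(1) = 4
f(4) = 9

9


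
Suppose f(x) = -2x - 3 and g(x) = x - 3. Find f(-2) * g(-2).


f(-2) = 1
g(-2) = -5
Product = -5

-5


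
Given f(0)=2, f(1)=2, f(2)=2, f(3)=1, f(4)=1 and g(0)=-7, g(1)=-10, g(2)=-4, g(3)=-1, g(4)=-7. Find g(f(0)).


-4


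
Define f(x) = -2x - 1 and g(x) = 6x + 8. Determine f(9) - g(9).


f(9) = -19
g(9) = 62
Difference = -81

-81


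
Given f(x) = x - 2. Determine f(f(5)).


f(5) = 3
f(3) = 1

1


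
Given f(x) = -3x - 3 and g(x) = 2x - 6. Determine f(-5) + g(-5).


f(-5) = 12
g(-5) = -16
Sum = -4

-4


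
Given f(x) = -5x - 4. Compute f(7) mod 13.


f(7) = -39
-39 mod 13 = 0

0


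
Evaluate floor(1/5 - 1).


1/5 = 0.2
0.2 - 1 = -0.8
floor(-0.8) = -1

-1


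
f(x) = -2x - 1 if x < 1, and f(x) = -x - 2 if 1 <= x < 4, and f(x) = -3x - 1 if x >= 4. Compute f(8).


8 satisfies x >= 4
f(8) = -25

-25


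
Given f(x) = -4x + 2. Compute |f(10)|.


f(10) = -38
|-38| = 38

38


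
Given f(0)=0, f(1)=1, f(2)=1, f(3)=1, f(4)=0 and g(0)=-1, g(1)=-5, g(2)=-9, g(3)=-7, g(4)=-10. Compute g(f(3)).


f(3) = 1
g(1) = -5

-5
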